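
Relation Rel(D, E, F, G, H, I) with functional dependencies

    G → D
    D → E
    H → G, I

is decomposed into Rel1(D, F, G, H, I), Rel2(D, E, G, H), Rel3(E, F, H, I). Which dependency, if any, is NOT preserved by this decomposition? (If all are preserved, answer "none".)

none

G → D lies within Rel1.
D → E lies within Rel2.
H → G, I lies within Rel1.
Every dependency is enforceable on the fragments, so the decomposition is dependency-preserving.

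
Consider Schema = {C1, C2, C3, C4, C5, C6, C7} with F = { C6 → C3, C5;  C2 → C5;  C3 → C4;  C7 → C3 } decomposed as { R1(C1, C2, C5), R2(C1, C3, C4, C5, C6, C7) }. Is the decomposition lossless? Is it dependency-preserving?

lossy but dependency-preserving

Lossless test: (C1, C5)⁺ = {C1, C5}, which is a superkey of neither fragment — lossy.
Dependency preservation: every FD's attributes lie within a single fragment, so each can be enforced locally — preserved.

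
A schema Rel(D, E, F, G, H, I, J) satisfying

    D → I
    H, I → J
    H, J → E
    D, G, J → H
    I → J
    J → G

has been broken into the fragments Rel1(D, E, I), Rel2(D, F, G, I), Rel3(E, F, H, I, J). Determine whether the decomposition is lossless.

No

Chase test. Columns are D, E, F, G, H, I, J; row i has aⱼ where attribute j ∈ Reli, else bᵢⱼ.
Initial tableau (one row per fragment):
  row 1: a1 a2 b13 b14 b15 a6 b17
  row 2: a1 b22 a3 a4 b25 a6 b27
  row 3: b31 a2 a3 b34 a5 a6 a7
Rows 1 and 2 agree on I; apply I→J and equate their J entries.
Rows 1 and 3 agree on I; apply I→J and equate their J entries.
Rows 1 and 2 agree on J; apply J→G and equate their G entries.
Rows 1 and 3 agree on J; apply J→G and equate their G entries.
Rows 1 and 2 agree on D, G, J; apply D, G, J→H and equate their H entries.
Rows 1 and 2 agree on H, J; apply H, J→E and equate their E entries.
No row becomes fully distinguished — the join is lossy.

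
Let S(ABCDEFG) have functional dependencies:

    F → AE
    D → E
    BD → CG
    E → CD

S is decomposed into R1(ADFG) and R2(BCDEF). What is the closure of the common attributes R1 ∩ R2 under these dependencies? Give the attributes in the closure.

ACDEF

R1 ∩ R2 = {DF}.
F → AE applies, adding AE
E → CD applies, adding C
Closure: {ACDEF}.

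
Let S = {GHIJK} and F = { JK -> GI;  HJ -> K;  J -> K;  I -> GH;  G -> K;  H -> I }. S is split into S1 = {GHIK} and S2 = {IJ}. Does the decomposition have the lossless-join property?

Yes

Common attributes: S1 ∩ S2 = {I}.
Closure of {I}: I → GH applies, adding GH; G → K applies, adding K. So (I)⁺ = {GHIK}.
This closure contains every attribute of S1, so S1 ∩ S2 → S1. The join is lossless.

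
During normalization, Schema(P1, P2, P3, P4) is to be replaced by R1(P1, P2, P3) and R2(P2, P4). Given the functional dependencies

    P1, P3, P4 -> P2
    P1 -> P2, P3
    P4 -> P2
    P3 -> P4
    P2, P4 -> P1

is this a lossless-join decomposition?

Common attributes: R1 ∩ R2 = {P2}.
No dependency enlarges {P2}, so (P2)⁺ = {P2}.
The closure contains neither all of R1 = {P1, P2, P3} nor all of R2 = {P2, P4}, so the common attributes are not a superkey of either fragment. The join is lossy.

No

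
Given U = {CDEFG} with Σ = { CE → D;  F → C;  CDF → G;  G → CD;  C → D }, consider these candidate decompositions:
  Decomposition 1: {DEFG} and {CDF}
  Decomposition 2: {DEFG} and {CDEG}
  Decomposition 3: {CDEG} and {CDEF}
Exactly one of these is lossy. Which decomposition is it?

Decomposition 3

Decomposition 1: common = {DF}, closure = {CDFG} → lossless.
Decomposition 2: common = {DEG}, closure = {CDEG} → lossless.
Decomposition 3: common = {CDE}, closure = {CDE} → lossy.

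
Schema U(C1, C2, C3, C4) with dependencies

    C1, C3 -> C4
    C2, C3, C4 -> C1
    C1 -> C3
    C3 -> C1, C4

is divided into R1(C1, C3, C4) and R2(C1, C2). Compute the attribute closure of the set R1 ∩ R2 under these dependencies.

R1 ∩ R2 = {C1}.
C1 → C3 applies, adding C3
C3 → C1, C4 applies, adding C4
Closure: {C1, C3, C4}.

C1, C3, C4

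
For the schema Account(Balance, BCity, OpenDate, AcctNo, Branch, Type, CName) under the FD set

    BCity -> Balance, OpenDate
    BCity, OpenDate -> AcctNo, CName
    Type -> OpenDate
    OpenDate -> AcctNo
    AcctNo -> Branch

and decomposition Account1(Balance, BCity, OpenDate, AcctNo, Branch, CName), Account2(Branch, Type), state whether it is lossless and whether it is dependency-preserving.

Lossless test: (Branch)⁺ = {Branch}, which is a superkey of neither fragment — lossy.
Dependency preservation: the restricted closure of {Type} across the fragments never reaches {OpenDate}, so Type → OpenDate cannot be enforced without a join — not preserved.

lossy and not dependency-preserving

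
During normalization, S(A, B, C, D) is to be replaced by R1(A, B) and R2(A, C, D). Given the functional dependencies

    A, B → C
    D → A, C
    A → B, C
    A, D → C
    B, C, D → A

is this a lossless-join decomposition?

Yes

Common attributes: R1 ∩ R2 = {A}.
Closure of {A}: A → B, C applies, adding B, C. So (A)⁺ = {A, B, C}.
This closure contains every attribute of R1, so R1 ∩ R2 → R1. The join is lossless.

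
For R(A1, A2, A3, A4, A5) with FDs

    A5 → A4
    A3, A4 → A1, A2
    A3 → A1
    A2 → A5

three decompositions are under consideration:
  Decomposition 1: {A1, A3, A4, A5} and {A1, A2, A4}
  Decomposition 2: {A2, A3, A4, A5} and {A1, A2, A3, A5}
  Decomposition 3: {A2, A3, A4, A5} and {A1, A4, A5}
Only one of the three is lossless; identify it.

Decomposition 1: common = {A1, A4}, closure = {A1, A4} → lossy.
Decomposition 2: common = {A2, A3, A5}, closure = {A1, A2, A3, A4, A5} → lossless.
Decomposition 3: common = {A4, A5}, closure = {A4, A5} → lossy.

Decomposition 2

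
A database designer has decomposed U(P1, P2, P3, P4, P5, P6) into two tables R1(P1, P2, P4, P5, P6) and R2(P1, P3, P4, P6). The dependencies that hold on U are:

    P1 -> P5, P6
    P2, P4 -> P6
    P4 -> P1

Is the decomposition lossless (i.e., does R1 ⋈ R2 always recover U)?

No

Common attributes: R1 ∩ R2 = {P1, P4, P6}.
Closure of {P1, P4, P6}: P1 → P5, P6 applies, adding P5. So (P1, P4, P6)⁺ = {P1, P4, P5, P6}.
The closure contains neither all of R1 = {P1, P2, P4, P5, P6} nor all of R2 = {P1, P3, P4, P6}, so the common attributes are not a superkey of either fragment. The join is lossy.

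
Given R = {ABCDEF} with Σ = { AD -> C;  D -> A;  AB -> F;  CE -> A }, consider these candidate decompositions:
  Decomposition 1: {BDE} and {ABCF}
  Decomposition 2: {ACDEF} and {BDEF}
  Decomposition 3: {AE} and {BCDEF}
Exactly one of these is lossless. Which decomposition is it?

Decomposition 1: common = {B}, closure = {B} → lossy.
Decomposition 2: common = {DEF}, closure = {ACDEF} → lossless.
Decomposition 3: common = {E}, closure = {E} → lossy.

Decomposition 2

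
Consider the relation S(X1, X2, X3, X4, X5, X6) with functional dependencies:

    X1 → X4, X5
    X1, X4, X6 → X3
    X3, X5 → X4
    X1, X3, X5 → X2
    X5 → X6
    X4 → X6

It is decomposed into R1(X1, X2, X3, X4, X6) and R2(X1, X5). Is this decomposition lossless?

Yes

Common attributes: R1 ∩ R2 = {X1}.
Closure of {X1}: X1 → X4, X5 applies, adding X4, X5; X5 → X6 applies, adding X6; X1, X4, X6 → X3 applies, adding X3; X1, X3, X5 → X2 applies, adding X2. So (X1)⁺ = {X1, X2, X3, X4, X5, X6}.
This closure contains every attribute of R1, so R1 ∩ R2 → R1. The join is lossless.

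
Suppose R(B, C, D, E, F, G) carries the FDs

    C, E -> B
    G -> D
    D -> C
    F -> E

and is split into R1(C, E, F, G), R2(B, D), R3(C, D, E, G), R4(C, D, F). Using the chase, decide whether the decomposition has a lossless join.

No

Chase test. Columns are B, C, D, E, F, G; row i has aⱼ where attribute j ∈ Ri, else bᵢⱼ.
Initial tableau (one row per fragment):
  row 1: b11 a2 b13 a4 a5 a6
  row 2: a1 b22 a3 b24 b25 b26
  row 3: b31 a2 a3 a4 b35 a6
  row 4: b41 a2 a3 b44 a5 b46
Rows 1 and 3 agree on C, E; apply C, E→B and equate their B entries.
Rows 1 and 3 agree on G; apply G→D and equate their D entries.
Rows 1 and 2 agree on D; apply D→C and equate their C entries.
Rows 1 and 4 agree on F; apply F→E and equate their E entries.
Rows 1 and 4 agree on C, E; apply C, E→B and equate their B entries.
No row becomes fully distinguished — the join is lossy.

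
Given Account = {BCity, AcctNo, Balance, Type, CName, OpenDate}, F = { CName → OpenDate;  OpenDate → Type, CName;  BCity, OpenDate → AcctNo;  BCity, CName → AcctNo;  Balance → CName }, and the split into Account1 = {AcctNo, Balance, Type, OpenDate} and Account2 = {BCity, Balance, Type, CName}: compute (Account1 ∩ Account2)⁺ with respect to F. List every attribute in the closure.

Account1 ∩ Account2 = {Balance, Type}.
Balance → CName applies, adding CName
CName → OpenDate applies, adding OpenDate
Closure: {Balance, Type, CName, OpenDate}.

Balance, Type, CName, OpenDate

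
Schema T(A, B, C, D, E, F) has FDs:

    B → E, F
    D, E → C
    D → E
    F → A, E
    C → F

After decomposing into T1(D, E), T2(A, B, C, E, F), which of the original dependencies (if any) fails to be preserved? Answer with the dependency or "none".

D, E → C

Check D, E → C: no single fragment contains all of {C, D, E}, and the restricted closure of {D, E} across the fragments never reaches {C}.
B → E, F is preserved.
D → E is preserved.
F → A, E is preserved.
C → F is preserved.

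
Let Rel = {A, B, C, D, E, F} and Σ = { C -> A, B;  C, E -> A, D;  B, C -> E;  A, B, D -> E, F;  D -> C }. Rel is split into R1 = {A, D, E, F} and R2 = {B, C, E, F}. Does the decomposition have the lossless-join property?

Common attributes: R1 ∩ R2 = {E, F}.
No dependency enlarges {E, F}, so (E, F)⁺ = {E, F}.
The closure contains neither all of R1 = {A, D, E, F} nor all of R2 = {B, C, E, F}, so the common attributes are not a superkey of either fragment. The join is lossy.

No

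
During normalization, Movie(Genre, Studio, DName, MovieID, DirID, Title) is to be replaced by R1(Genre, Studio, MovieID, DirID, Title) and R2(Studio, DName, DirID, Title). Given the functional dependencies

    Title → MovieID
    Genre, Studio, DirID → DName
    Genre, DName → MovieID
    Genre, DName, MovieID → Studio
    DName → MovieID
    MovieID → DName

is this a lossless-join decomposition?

Common attributes: R1 ∩ R2 = {Studio, DirID, Title}.
Closure of {Studio, DirID, Title}: Title → MovieID applies, adding MovieID; MovieID → DName applies, adding DName. So (Studio, DirID, Title)⁺ = {Studio, DName, MovieID, DirID, Title}.
This closure contains every attribute of R2, so R1 ∩ R2 → R2. The join is lossless.

Yes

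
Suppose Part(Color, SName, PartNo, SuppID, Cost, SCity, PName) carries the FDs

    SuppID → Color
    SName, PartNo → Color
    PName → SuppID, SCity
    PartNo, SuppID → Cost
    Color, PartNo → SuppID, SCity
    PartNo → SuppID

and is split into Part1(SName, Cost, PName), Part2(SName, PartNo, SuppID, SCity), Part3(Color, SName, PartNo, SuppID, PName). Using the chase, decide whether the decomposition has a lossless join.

No

Chase test. Columns are Color, SName, PartNo, SuppID, Cost, SCity, PName; row i has aⱼ where attribute j ∈ Parti, else bᵢⱼ.
Initial tableau (one row per fragment):
  row 1: b11 a2 b13 b14 a5 b16 a7
  row 2: b21 a2 a3 a4 b25 a6 b27
  row 3: a1 a2 a3 a4 b35 b36 a7
Rows 2 and 3 agree on SuppID; apply SuppID→Color and equate their Color entries.
Rows 1 and 3 agree on PName; apply PName→SuppID, SCity and equate their SuppID, SCity entries.
Rows 2 and 3 agree on PartNo, SuppID; apply PartNo, SuppID→Cost and equate their Cost entries.
Rows 2 and 3 agree on Color, PartNo; apply Color, PartNo→SuppID, SCity and equate their SuppID, SCity entries.
Rows 1 and 2 agree on SuppID; apply SuppID→Color and equate their Color entries.
No row becomes fully distinguished — the join is lossy.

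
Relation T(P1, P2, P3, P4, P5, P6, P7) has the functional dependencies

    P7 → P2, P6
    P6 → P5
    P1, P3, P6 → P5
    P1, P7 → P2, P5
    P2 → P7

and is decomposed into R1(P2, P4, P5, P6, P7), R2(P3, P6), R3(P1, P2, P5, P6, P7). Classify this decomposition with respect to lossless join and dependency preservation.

Lossless test (chase): Rows 1 and 2 agree on P6; apply P6→P5 and equate their P5 entries. No row becomes fully distinguished — the join is lossy.
Dependency preservation: P1, P3, P6 → P5 is not contained in any single fragment, but the restricted closure of its left-hand side across the fragments still reaches the right-hand side; the remaining FDs each lie inside some fragment. All dependencies are preserved.

lossy but dependency-preserving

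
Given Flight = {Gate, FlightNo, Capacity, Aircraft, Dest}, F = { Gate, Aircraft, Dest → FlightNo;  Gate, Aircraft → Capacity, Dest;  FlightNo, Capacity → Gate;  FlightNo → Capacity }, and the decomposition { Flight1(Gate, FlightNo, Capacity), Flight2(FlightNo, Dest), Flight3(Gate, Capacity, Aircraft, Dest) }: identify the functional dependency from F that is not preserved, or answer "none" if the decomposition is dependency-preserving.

Gate, Aircraft, Dest → FlightNo

Check Gate, Aircraft, Dest → FlightNo: no single fragment contains all of {Gate, FlightNo, Aircraft, Dest}, and the restricted closure of {Gate, Aircraft, Dest} across the fragments never reaches {FlightNo}.
Gate, Aircraft → Capacity, Dest is preserved.
FlightNo, Capacity → Gate is preserved.
FlightNo → Capacity is preserved.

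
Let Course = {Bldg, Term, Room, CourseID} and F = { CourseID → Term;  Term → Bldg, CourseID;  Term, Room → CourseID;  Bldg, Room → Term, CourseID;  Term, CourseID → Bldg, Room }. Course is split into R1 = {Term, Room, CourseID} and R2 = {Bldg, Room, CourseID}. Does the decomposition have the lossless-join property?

Common attributes: R1 ∩ R2 = {Room, CourseID}.
Closure of {Room, CourseID}: CourseID → Term applies, adding Term; Term → Bldg, CourseID applies, adding Bldg. So (Room, CourseID)⁺ = {Bldg, Term, Room, CourseID}.
This closure contains every attribute of R1, so R1 ∩ R2 → R1. The join is lossless.

Yes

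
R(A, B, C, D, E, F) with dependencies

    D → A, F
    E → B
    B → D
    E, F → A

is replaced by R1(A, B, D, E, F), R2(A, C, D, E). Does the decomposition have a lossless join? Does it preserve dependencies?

Lossless test: (A, D, E)⁺ = {A, B, D, E, F}, which contains all of one fragment — lossless.
Dependency preservation: every FD's attributes lie within a single fragment, so each can be enforced locally — preserved.

lossless and dependency-preserving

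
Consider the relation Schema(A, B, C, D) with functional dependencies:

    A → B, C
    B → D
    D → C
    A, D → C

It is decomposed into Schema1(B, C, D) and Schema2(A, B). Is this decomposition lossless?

Common attributes: Schema1 ∩ Schema2 = {B}.
Closure of {B}: B → D applies, adding D; D → C applies, adding C. So (B)⁺ = {B, C, D}.
This closure contains every attribute of Schema1, so Schema1 ∩ Schema2 → Schema1. The join is lossless.

Yes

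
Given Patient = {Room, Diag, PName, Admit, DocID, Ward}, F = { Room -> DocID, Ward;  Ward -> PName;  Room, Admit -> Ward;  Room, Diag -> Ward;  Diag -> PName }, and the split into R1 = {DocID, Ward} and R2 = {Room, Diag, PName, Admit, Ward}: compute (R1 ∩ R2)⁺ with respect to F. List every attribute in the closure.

PName, Ward

R1 ∩ R2 = {Ward}.
Ward → PName applies, adding PName
Closure: {PName, Ward}.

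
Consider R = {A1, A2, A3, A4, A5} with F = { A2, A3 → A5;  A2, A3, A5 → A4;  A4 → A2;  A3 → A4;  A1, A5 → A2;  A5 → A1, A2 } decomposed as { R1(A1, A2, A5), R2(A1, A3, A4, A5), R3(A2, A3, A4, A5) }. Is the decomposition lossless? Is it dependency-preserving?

lossless and dependency-preserving

Lossless test (chase): Rows 2 and 3 agree on A4; apply A4→A2 and equate their A2 entries. Rows 1 and 3 agree on A5; apply A5→A1, A2 and equate their A1, A2 entries. Row 2 is now all distinguished symbols — the join is lossless.
Dependency preservation: every FD's attributes lie within a single fragment, so each can be enforced locally — preserved.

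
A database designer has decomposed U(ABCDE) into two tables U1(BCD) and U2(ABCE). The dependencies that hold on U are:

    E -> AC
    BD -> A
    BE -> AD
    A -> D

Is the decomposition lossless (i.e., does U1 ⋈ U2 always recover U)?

Common attributes: U1 ∩ U2 = {BC}.
No dependency enlarges {BC}, so (BC)⁺ = {BC}.
The closure contains neither all of U1 = {BCD} nor all of U2 = {ABCE}, so the common attributes are not a superkey of either fragment. The join is lossy.

No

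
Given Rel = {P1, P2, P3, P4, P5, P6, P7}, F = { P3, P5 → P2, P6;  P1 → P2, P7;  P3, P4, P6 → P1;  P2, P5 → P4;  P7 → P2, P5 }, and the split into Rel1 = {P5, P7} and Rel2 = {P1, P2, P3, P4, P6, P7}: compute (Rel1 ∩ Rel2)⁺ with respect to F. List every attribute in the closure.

Rel1 ∩ Rel2 = {P7}.
P7 → P2, P5 applies, adding P2, P5
P2, P5 → P4 applies, adding P4
Closure: {P2, P4, P5, P7}.

P2, P4, P5, P7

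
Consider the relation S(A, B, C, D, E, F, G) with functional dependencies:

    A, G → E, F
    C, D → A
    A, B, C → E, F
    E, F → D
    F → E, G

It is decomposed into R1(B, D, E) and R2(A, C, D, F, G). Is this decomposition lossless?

Common attributes: R1 ∩ R2 = {D}.
No dependency enlarges {D}, so (D)⁺ = {D}.
The closure contains neither all of R1 = {B, D, E} nor all of R2 = {A, C, D, F, G}, so the common attributes are not a superkey of either fragment. The join is lossy.

No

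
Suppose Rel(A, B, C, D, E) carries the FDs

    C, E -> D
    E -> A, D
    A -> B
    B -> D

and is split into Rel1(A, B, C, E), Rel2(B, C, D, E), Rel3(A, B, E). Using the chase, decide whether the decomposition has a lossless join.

Yes

Chase test. Columns are A, B, C, D, E; row i has aⱼ where attribute j ∈ Reli, else bᵢⱼ.
Initial tableau (one row per fragment):
  row 1: a1 a2 a3 b14 a5
  row 2: b21 a2 a3 a4 a5
  row 3: a1 a2 b33 b34 a5
Rows 1 and 2 agree on C, E; apply C, E→D and equate their D entries.
Rows 1 and 2 agree on E; apply E→A, D and equate their A, D entries.
Rows 1 and 3 agree on E; apply E→A, D and equate their A, D entries.
Row 1 is now all distinguished symbols — the join is lossless.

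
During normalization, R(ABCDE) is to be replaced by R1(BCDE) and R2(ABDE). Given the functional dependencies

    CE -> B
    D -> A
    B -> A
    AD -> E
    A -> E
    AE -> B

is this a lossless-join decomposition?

Common attributes: R1 ∩ R2 = {BDE}.
Closure of {BDE}: D → A applies, adding A. So (BDE)⁺ = {ABDE}.
This closure contains every attribute of R2, so R1 ∩ R2 → R2. The join is lossless.

Yes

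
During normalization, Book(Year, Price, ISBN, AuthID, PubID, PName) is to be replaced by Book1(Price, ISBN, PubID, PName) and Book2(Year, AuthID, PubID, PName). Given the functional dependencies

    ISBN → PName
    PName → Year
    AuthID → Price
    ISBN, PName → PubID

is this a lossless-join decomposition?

Common attributes: Book1 ∩ Book2 = {PubID, PName}.
Closure of {PubID, PName}: PName → Year applies, adding Year. So (PubID, PName)⁺ = {Year, PubID, PName}.
The closure contains neither all of Book1 = {Price, ISBN, PubID, PName} nor all of Book2 = {Year, AuthID, PubID, PName}, so the common attributes are not a superkey of either fragment. The join is lossy.

No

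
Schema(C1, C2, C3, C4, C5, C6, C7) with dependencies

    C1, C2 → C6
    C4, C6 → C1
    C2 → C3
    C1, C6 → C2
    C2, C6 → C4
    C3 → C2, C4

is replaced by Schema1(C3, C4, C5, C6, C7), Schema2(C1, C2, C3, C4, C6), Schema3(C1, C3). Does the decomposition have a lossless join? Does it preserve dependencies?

Lossless test (chase): Rows 1 and 2 agree on C4, C6; apply C4, C6→C1 and equate their C1 entries. Rows 1 and 2 agree on C1, C6; apply C1, C6→C2 and equate their C2 entries. Rows 1 and 3 agree on C3; apply C3→C2, C4 and equate their C2, C4 entries. Rows 1 and 3 agree on C1, C2; apply C1, C2→C6 and equate their C6 entries. Row 1 is now all distinguished symbols — the join is lossless.
Dependency preservation: every FD's attributes lie within a single fragment, so each can be enforced locally — preserved.

lossless and dependency-preserving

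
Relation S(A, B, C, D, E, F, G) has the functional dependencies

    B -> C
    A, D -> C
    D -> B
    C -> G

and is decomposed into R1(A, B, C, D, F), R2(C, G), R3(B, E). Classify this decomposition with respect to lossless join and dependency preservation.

lossy but dependency-preserving

Lossless test (chase): Rows 1 and 3 agree on B; apply B→C and equate their C entries. Rows 1 and 2 agree on C; apply C→G and equate their G entries. Rows 1 and 3 agree on C; apply C→G and equate their G entries. No row becomes fully distinguished — the join is lossy.
Dependency preservation: every FD's attributes lie within a single fragment, so each can be enforced locally — preserved.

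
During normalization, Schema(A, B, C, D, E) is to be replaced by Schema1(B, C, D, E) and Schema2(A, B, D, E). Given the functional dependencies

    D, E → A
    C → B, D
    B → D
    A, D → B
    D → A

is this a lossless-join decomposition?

Common attributes: Schema1 ∩ Schema2 = {B, D, E}.
Closure of {B, D, E}: D, E → A applies, adding A. So (B, D, E)⁺ = {A, B, D, E}.
This closure contains every attribute of Schema2, so Schema1 ∩ Schema2 → Schema2. The join is lossless.

Yes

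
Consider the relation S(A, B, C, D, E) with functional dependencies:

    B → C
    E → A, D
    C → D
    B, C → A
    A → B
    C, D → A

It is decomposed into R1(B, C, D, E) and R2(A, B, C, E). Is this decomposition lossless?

Yes

Common attributes: R1 ∩ R2 = {B, C, E}.
Closure of {B, C, E}: E → A, D applies, adding A, D. So (B, C, E)⁺ = {A, B, C, D, E}.
This closure contains every attribute of R1, so R1 ∩ R2 → R1. The join is lossless.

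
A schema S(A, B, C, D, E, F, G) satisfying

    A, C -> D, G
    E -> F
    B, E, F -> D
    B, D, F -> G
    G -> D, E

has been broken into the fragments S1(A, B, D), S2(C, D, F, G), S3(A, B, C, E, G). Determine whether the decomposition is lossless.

Yes

Chase test. Columns are A, B, C, D, E, F, G; row i has aⱼ where attribute j ∈ Si, else bᵢⱼ.
Initial tableau (one row per fragment):
  row 1: a1 a2 b13 a4 b15 b16 b17
  row 2: b21 b22 a3 a4 b25 a6 a7
  row 3: a1 a2 a3 b34 a5 b36 a7
Rows 2 and 3 agree on G; apply G→D, E and equate their D, E entries.
Rows 2 and 3 agree on E; apply E→F and equate their F entries.
Row 3 is now all distinguished symbols — the join is lossless.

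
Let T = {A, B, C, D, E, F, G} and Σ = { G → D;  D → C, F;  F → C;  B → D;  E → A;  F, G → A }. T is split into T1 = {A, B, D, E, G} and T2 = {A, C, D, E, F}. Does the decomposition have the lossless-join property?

Yes

Common attributes: T1 ∩ T2 = {A, D, E}.
Closure of {A, D, E}: D → C, F applies, adding C, F. So (A, D, E)⁺ = {A, C, D, E, F}.
This closure contains every attribute of T2, so T1 ∩ T2 → T2. The join is lossless.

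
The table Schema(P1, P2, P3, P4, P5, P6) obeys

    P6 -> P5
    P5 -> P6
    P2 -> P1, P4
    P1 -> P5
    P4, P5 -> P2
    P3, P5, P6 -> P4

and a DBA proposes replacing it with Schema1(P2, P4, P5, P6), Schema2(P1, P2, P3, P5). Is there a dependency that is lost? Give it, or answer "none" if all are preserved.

P6 → P5 lies within Schema1.
P5 → P6 lies within Schema1.
P2 → P1, P4: restricted closure across fragments reaches P1, P4.
P1 → P5 lies within Schema2.
P4, P5 → P2 lies within Schema1.
P3, P5, P6 → P4: restricted closure across fragments reaches P4.
Every dependency is enforceable on the fragments, so the decomposition is dependency-preserving.

none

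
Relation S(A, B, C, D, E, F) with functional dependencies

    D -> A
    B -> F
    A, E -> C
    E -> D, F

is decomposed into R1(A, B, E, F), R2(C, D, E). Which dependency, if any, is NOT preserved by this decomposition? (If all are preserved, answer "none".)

D -> A

Check D → A: no single fragment contains all of {A, D}, and the restricted closure of {D} across the fragments never reaches {A}.
B → F is preserved.
A, E → C is preserved.
E → D, F is preserved.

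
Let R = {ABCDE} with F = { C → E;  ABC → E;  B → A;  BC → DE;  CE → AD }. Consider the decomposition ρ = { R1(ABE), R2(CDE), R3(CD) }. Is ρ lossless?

Chase test. Columns are ABCDE; row i has aⱼ where attribute j ∈ Ri, else bᵢⱼ.
Initial tableau (one row per fragment):
  row 1: a1 a2 b13 b14 a5
  row 2: b21 b22 a3 a4 a5
  row 3: b31 b32 a3 a4 b35
Rows 2 and 3 agree on C; apply C→E and equate their E entries.
Rows 2 and 3 agree on CE; apply CE→AD and equate their AD entries.
No row becomes fully distinguished — the join is lossy.

No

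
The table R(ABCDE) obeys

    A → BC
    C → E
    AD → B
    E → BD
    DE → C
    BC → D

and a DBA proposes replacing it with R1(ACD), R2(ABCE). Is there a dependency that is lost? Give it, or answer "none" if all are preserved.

A → BC lies within R2.
C → E lies within R2.
AD → B: restricted closure across fragments reaches B.
E → BD: restricted closure across fragments reaches BD.
DE → C: restricted closure across fragments reaches C.
BC → D: restricted closure across fragments reaches D.
Every dependency is enforceable on the fragments, so the decomposition is dependency-preserving.

none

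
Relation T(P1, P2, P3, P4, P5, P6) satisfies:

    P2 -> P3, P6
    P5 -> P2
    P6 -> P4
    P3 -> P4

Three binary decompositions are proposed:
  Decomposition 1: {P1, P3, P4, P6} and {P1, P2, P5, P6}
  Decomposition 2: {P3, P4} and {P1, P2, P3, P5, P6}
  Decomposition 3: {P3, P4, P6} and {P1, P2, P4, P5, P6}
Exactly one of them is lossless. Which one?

Decomposition 1: common = {P1, P6}, closure = {P1, P4, P6} → lossy.
Decomposition 2: common = {P3}, closure = {P3, P4} → lossless.
Decomposition 3: common = {P4, P6}, closure = {P4, P6} → lossy.

Decomposition 2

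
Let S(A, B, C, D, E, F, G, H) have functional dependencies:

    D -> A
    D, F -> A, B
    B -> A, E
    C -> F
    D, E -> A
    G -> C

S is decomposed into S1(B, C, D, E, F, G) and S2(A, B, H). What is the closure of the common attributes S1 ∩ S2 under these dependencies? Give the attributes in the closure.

S1 ∩ S2 = {B}.
B → A, E applies, adding A, E
Closure: {A, B, E}.

A, B, E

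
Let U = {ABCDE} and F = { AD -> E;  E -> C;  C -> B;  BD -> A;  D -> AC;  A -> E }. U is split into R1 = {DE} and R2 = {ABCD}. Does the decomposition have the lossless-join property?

Common attributes: R1 ∩ R2 = {D}.
Closure of {D}: D → AC applies, adding AC; A → E applies, adding E; C → B applies, adding B. So (D)⁺ = {ABCDE}.
This closure contains every attribute of R1, so R1 ∩ R2 → R1. The join is lossless.

Yes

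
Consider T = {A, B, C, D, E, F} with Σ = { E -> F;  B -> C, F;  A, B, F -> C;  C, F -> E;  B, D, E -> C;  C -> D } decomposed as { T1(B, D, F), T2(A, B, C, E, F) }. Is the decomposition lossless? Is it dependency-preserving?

Lossless test: (B, F)⁺ = {B, C, D, E, F}, which contains all of one fragment — lossless.
Dependency preservation: the restricted closure of {C} across the fragments never reaches {D}, so C → D cannot be enforced without a join — not preserved.

lossless but not dependency-preserving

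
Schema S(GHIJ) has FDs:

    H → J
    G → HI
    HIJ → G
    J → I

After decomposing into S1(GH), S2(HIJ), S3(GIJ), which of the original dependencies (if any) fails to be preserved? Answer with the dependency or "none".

H → J lies within S2.
G → HI: restricted closure across fragments reaches HI.
HIJ → G: restricted closure across fragments reaches G.
J → I lies within S2.
Every dependency is enforceable on the fragments, so the decomposition is dependency-preserving.

none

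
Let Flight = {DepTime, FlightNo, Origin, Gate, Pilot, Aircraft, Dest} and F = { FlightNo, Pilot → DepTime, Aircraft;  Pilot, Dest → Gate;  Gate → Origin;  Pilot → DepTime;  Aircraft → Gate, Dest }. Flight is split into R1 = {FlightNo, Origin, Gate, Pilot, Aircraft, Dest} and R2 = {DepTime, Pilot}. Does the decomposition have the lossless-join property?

Common attributes: R1 ∩ R2 = {Pilot}.
Closure of {Pilot}: Pilot → DepTime applies, adding DepTime. So (Pilot)⁺ = {DepTime, Pilot}.
This closure contains every attribute of R2, so R1 ∩ R2 → R2. The join is lossless.

Yes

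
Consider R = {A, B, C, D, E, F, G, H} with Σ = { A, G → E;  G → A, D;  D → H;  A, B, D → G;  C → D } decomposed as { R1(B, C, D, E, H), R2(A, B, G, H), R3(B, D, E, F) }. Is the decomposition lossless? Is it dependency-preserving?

Lossless test (chase): Rows 1 and 3 agree on D; apply D→H and equate their H entries. No row becomes fully distinguished — the join is lossy.
Dependency preservation: the restricted closure of {A, G} across the fragments never reaches {E}, so A, G → E cannot be enforced without a join — not preserved.

lossy and not dependency-preserving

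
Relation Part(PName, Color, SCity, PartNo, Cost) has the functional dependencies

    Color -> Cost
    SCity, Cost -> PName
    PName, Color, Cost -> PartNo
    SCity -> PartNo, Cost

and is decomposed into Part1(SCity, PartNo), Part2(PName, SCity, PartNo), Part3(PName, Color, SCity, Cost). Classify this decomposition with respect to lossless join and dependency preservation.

lossless but not dependency-preserving

Lossless test (chase): Rows 1 and 2 agree on SCity; apply SCity→PartNo, Cost and equate their PartNo, Cost entries. Rows 1 and 3 agree on SCity; apply SCity→PartNo, Cost and equate their PartNo, Cost entries. Rows 1 and 2 agree on SCity, Cost; apply SCity, Cost→PName and equate their PName entries. Row 3 is now all distinguished symbols — the join is lossless.
Dependency preservation: the restricted closure of {PName, Color, Cost} across the fragments never reaches {PartNo}, so PName, Color, Cost → PartNo cannot be enforced without a join — not preserved.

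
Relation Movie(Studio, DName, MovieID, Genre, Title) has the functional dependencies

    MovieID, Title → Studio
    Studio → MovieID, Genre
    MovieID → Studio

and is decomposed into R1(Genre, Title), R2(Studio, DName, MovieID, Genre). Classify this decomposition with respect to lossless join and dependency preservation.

lossy but dependency-preserving

Lossless test: (Genre)⁺ = {Genre}, which is a superkey of neither fragment — lossy.
Dependency preservation: MovieID, Title → Studio is not contained in any single fragment, but the restricted closure of its left-hand side across the fragments still reaches the right-hand side; the remaining FDs each lie inside some fragment. All dependencies are preserved.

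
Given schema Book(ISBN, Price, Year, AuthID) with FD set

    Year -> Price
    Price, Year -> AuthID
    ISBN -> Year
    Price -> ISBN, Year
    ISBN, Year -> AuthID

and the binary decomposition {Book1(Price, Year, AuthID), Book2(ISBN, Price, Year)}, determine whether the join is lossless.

Yes

Common attributes: Book1 ∩ Book2 = {Price, Year}.
Closure of {Price, Year}: Price, Year → AuthID applies, adding AuthID; Price → ISBN, Year applies, adding ISBN. So (Price, Year)⁺ = {ISBN, Price, Year, AuthID}.
This closure contains every attribute of Book1, so Book1 ∩ Book2 → Book1. The join is lossless.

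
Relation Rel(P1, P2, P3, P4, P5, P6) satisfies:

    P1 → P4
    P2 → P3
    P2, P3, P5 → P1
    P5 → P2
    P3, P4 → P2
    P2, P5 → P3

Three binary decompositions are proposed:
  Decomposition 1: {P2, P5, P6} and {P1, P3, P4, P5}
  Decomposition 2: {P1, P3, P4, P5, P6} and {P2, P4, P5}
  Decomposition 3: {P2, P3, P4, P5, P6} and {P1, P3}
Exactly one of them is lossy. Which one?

Decomposition 1: common = {P5}, closure = {P1, P2, P3, P4, P5} → lossless.
Decomposition 2: common = {P4, P5}, closure = {P1, P2, P3, P4, P5} → lossless.
Decomposition 3: common = {P3}, closure = {P3} → lossy.

Decomposition 3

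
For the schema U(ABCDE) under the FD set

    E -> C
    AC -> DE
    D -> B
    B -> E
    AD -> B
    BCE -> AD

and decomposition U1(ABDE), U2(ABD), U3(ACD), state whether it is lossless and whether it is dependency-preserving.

Lossless test (chase): Rows 1 and 3 agree on D; apply D→B and equate their B entries. Rows 1 and 2 agree on B; apply B→E and equate their E entries. Rows 1 and 3 agree on B; apply B→E and equate their E entries. Rows 1 and 2 agree on E; apply E→C and equate their C entries. Rows 1 and 3 agree on E; apply E→C and equate their C entries. Row 1 is now all distinguished symbols — the join is lossless.
Dependency preservation: the restricted closure of {E} across the fragments never reaches {C}, so E → C cannot be enforced without a join — not preserved.

lossless but not dependency-preserving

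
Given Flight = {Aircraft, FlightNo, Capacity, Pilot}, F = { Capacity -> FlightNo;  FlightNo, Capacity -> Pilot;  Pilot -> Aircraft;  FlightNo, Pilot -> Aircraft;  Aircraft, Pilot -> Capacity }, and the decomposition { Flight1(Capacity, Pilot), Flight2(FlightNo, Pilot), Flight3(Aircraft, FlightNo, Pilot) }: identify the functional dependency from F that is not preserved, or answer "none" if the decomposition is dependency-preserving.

Capacity → FlightNo: restricted closure across fragments reaches FlightNo.
FlightNo, Capacity → Pilot: restricted closure across fragments reaches Pilot.
Pilot → Aircraft lies within Flight3.
FlightNo, Pilot → Aircraft lies within Flight3.
Aircraft, Pilot → Capacity: restricted closure across fragments reaches Capacity.
Every dependency is enforceable on the fragments, so the decomposition is dependency-preserving.

none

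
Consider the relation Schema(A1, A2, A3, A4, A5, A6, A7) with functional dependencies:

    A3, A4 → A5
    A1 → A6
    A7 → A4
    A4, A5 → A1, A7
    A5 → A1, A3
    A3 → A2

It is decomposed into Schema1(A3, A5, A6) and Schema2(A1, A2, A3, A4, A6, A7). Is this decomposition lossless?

No

Common attributes: Schema1 ∩ Schema2 = {A3, A6}.
Closure of {A3, A6}: A3 → A2 applies, adding A2. So (A3, A6)⁺ = {A2, A3, A6}.
The closure contains neither all of Schema1 = {A3, A5, A6} nor all of Schema2 = {A1, A2, A3, A4, A6, A7}, so the common attributes are not a superkey of either fragment. The join is lossy.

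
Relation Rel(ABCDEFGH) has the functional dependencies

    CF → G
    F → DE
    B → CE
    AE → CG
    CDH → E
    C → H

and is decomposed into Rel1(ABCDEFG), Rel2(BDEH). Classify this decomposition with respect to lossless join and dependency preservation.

lossless but not dependency-preserving

Lossless test: (BDE)⁺ = {BCDEH}, which contains all of one fragment — lossless.
Dependency preservation: the restricted closure of {C} across the fragments never reaches {H}, so C → H cannot be enforced without a join — not preserved.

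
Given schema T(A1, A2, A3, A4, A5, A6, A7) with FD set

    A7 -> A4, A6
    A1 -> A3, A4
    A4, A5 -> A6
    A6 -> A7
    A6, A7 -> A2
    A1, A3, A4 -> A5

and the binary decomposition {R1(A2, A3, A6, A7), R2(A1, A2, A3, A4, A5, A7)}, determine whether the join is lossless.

Common attributes: R1 ∩ R2 = {A2, A3, A7}.
Closure of {A2, A3, A7}: A7 → A4, A6 applies, adding A4, A6. So (A2, A3, A7)⁺ = {A2, A3, A4, A6, A7}.
This closure contains every attribute of R1, so R1 ∩ R2 → R1. The join is lossless.

Yes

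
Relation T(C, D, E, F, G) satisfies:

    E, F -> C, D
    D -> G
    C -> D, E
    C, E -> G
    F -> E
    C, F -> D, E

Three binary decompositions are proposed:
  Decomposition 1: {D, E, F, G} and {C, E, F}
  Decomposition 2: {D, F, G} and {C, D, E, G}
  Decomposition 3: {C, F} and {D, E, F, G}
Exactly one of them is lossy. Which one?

Decomposition 1: common = {E, F}, closure = {C, D, E, F, G} → lossless.
Decomposition 2: common = {D, G}, closure = {D, G} → lossy.
Decomposition 3: common = {F}, closure = {C, D, E, F, G} → lossless.

Decomposition 2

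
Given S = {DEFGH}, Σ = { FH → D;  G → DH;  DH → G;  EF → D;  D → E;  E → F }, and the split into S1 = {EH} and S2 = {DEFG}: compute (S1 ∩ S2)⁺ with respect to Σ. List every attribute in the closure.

S1 ∩ S2 = {E}.
E → F applies, adding F
EF → D applies, adding D
Closure: {DEF}.

DEF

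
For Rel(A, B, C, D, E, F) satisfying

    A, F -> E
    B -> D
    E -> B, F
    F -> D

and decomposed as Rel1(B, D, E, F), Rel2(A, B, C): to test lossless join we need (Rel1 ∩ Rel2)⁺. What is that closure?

Rel1 ∩ Rel2 = {B}.
B → D applies, adding D
Closure: {B, D}.

B, D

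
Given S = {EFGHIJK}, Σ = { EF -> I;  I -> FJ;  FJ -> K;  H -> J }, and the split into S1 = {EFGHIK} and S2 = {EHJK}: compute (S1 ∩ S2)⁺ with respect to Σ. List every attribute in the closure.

EHJK

S1 ∩ S2 = {EHK}.
H → J applies, adding J
Closure: {EHJK}.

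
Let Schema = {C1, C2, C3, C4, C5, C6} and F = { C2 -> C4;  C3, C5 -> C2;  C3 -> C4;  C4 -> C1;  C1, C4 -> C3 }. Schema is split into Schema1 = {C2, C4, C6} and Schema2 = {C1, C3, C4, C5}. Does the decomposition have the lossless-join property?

No

Common attributes: Schema1 ∩ Schema2 = {C4}.
Closure of {C4}: C4 → C1 applies, adding C1; C1, C4 → C3 applies, adding C3. So (C4)⁺ = {C1, C3, C4}.
The closure contains neither all of Schema1 = {C2, C4, C6} nor all of Schema2 = {C1, C3, C4, C5}, so the common attributes are not a superkey of either fragment. The join is lossy.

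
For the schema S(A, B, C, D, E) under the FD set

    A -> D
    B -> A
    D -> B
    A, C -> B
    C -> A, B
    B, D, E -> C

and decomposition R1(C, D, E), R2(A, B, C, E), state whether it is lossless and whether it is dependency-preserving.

lossless but not dependency-preserving

Lossless test: (C, E)⁺ = {A, B, C, D, E}, which contains all of one fragment — lossless.
Dependency preservation: the restricted closure of {A} across the fragments never reaches {D}, so A → D cannot be enforced without a join — not preserved.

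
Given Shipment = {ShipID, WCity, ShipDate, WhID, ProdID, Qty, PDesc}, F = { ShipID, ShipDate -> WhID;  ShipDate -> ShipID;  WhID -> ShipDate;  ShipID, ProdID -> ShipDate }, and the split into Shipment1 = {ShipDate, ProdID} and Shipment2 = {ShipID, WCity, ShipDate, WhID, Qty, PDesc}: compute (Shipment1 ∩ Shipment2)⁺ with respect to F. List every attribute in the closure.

ShipID, ShipDate, WhID

Shipment1 ∩ Shipment2 = {ShipDate}.
ShipDate → ShipID applies, adding ShipID
ShipID, ShipDate → WhID applies, adding WhID
Closure: {ShipID, ShipDate, WhID}.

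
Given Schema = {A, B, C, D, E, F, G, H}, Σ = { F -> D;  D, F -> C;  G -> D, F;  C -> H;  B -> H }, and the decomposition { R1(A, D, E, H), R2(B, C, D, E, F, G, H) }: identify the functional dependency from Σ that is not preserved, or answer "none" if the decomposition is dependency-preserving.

F → D lies within R2.
D, F → C lies within R2.
G → D, F lies within R2.
C → H lies within R2.
B → H lies within R2.
Every dependency is enforceable on the fragments, so the decomposition is dependency-preserving.

none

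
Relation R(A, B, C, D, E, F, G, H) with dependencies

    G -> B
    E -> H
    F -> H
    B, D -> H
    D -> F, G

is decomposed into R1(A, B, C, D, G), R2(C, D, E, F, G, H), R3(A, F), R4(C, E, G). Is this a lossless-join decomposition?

Chase test. Columns are A, B, C, D, E, F, G, H; row i has aⱼ where attribute j ∈ Ri, else bᵢⱼ.
Initial tableau (one row per fragment):
  row 1: a1 a2 a3 a4 b15 b16 a7 b18
  row 2: b21 b22 a3 a4 a5 a6 a7 a8
  row 3: a1 b32 b33 b34 b35 a6 b37 b38
  row 4: b41 b42 a3 b44 a5 b46 a7 b48
Rows 1 and 2 agree on G; apply G→B and equate their B entries.
Rows 1 and 4 agree on G; apply G→B and equate their B entries.
Rows 2 and 4 agree on E; apply E→H and equate their H entries.
Rows 2 and 3 agree on F; apply F→H and equate their H entries.
Rows 1 and 2 agree on B, D; apply B, D→H and equate their H entries.
Rows 1 and 2 agree on D; apply D→F, G and equate their F, G entries.
No row becomes fully distinguished — the join is lossy.

No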